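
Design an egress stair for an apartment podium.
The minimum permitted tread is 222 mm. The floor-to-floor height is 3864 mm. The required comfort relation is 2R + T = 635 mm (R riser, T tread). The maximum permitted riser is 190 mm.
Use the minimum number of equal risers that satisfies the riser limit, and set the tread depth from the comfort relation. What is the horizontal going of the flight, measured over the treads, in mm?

3864 / 190 = 20.337 → round up to 21 risers.
Riser R = 3864 / 21 = 184 mm, within the 190 mm limit.
From 2R + T = 635: T = 635 − 368 = 267 mm.
21 risers give 20 treads; going = 20 × 267 = 5340 mm.

5340 mm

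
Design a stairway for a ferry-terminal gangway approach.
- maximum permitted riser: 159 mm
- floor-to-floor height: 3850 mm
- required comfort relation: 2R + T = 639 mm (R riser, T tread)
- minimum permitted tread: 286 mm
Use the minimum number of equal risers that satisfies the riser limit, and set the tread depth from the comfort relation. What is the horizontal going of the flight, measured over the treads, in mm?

7944 mm

At most 159 each: 3850/159 = 24.21, giving 25 risers.
R = 3850 ÷ 25 = 154 mm.
T = 639 − 2·154 = 331 mm, which satisfies the 286 mm minimum.
Going = (25 − 1) × 331 = 7944 mm.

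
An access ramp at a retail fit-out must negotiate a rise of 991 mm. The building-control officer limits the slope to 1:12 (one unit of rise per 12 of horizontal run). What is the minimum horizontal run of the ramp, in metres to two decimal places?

11.89 m

At 1:12 the run is 12 × 991 = 11892 mm.
11892 mm = 11.89 m.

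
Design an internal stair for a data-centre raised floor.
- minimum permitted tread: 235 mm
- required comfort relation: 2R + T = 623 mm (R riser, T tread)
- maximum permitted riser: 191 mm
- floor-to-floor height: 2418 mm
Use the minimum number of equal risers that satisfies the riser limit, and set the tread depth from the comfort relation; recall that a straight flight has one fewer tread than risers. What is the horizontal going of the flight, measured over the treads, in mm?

At most 191 each: 2418/191 = 12.66, giving 13 risers.
Each riser is 2418/13 = 186 mm (≤ 191 mm).
Tread T = 623 − 2 × 186 = 251 mm (≥ 235 mm).
13 risers give 12 treads; going = 12 × 251 = 3012 mm.

3012 mm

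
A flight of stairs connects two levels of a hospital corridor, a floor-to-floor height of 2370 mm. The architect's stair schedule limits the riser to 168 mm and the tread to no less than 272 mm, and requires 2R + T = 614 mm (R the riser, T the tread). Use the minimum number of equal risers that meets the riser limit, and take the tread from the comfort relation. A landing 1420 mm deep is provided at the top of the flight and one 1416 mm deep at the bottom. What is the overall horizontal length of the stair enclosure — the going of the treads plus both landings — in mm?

2370 / 168 = 14.107 → round up to 15 risers.
Each riser is 2370/15 = 158 mm (≤ 168 mm).
T = 614 − 2·158 = 298 mm, which satisfies the 272 mm minimum.
15 risers give 14 treads; going = 14 × 298 = 4172 mm.
Add landings: 4172 + 1420 + 1416 = 7008 mm.

7008 mm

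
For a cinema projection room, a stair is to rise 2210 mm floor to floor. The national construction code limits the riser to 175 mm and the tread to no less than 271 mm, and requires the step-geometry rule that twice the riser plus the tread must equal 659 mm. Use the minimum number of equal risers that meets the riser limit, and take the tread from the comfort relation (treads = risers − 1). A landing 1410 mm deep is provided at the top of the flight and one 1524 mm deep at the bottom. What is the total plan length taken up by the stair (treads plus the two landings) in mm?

At most 175 each: 2210/175 = 12.63, giving 13 risers.
R = 2210 ÷ 13 = 170 mm.
Tread T = 659 − 2 × 170 = 319 mm (≥ 271 mm).
Going = (13 − 1) × 319 = 3828 mm.
Enclosure = 3828 + 1410 + 1524 = 6762 mm.

6762 mm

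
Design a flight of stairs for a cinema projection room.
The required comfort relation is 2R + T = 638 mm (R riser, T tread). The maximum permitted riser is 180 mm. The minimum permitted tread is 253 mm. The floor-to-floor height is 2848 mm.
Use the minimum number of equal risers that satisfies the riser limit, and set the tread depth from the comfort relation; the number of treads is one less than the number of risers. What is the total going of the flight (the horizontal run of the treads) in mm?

2848 / 180 = 15.82, so 16 risers are needed.
R = 2848 ÷ 16 = 178 mm.
From 2R + T = 638: T = 638 − 356 = 282 mm.
Going = (16 − 1) × 282 = 4230 mm.

4230 mm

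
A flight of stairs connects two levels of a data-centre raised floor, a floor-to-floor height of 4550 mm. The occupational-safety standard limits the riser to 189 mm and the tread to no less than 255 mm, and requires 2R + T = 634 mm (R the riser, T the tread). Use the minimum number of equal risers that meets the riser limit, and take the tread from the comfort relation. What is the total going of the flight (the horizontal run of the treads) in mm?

4550 / 189 = 24.07, so 25 risers are needed.
Riser R = 4550 / 25 = 182 mm, within the 189 mm limit.
Tread T = 634 − 2 × 182 = 270 mm (≥ 255 mm).
25 risers give 24 treads; going = 24 × 270 = 6480 mm.

6480 mm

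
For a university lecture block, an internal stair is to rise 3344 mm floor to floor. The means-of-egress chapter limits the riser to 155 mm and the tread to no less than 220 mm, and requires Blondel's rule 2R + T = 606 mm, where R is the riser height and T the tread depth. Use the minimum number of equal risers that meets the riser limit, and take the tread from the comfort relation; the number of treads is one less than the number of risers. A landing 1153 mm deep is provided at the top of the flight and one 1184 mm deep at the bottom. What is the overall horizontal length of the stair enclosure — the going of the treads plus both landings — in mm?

3344 / 155 = 21.574 → round up to 22 risers.
R = 3344 ÷ 22 = 152 mm.
Tread T = 606 − 2 × 152 = 302 mm (≥ 220 mm).
Treads = 22 − 1 = 21; going = 21 × 302 = 6342 mm.
Add landings: 6342 + 1153 + 1184 = 8679 mm.

8679 mm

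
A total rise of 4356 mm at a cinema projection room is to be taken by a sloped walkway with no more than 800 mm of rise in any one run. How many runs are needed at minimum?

At most 800 each: 4356/800 = 5.45, giving 6 ramp runs.

6 runs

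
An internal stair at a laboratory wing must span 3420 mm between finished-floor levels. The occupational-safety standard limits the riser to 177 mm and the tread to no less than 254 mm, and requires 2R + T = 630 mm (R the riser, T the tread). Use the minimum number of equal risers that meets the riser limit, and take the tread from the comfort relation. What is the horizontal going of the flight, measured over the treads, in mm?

5472 mm

3420 / 177 = 19.32, so 20 risers are needed.
Each riser is 3420/20 = 171 mm (≤ 177 mm).
Tread T = 630 − 2 × 171 = 288 mm (≥ 254 mm).
Treads = 20 − 1 = 19; going = 19 × 288 = 5472 mm.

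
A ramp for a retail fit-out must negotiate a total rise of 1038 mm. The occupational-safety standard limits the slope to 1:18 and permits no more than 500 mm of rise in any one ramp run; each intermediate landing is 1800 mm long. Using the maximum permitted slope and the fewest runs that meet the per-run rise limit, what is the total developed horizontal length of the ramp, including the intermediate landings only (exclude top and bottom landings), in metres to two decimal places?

22.28 m

1038 / 500 = 2.076 → round up to 3 ramp runs. That means 2 intermediate landings.
Horizontal run for 1038 mm of rise at 1:18 is 1038 × 18 = 18684 mm.
Intermediate landings: 2 × 1800 = 3600 mm.
Total developed length = 18684 + 3600 = 22284 mm.
= 22.28 m.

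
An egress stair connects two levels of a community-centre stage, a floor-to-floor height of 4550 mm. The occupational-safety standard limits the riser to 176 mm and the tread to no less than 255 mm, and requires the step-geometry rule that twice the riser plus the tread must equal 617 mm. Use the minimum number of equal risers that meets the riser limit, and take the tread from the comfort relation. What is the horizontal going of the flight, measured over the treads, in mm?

6675 mm

At most 176 each: 4550/176 = 25.85, giving 26 risers.
R = 4550 ÷ 26 = 175 mm.
Tread T = 617 − 2 × 175 = 267 mm (≥ 255 mm).
26 risers give 25 treads; going = 25 × 267 = 6675 mm.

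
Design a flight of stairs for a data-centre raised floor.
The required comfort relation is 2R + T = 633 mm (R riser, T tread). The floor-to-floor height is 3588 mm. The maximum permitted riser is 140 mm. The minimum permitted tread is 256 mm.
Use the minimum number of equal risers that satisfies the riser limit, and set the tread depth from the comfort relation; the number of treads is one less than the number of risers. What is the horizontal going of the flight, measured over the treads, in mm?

8925 mm

At most 140 each: 3588/140 = 25.63, giving 26 risers.
R = 3588 ÷ 26 = 138 mm.
From 2R + T = 633: T = 633 − 276 = 357 mm.
26 risers give 25 treads; going = 25 × 357 = 8925 mm.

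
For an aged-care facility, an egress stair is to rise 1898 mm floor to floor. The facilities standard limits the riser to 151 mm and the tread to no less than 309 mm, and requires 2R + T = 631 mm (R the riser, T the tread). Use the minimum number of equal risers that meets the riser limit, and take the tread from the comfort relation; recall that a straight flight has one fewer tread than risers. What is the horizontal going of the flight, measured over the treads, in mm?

1898 / 151 = 12.57, so 13 risers are needed.
Each riser is 1898/13 = 146 mm (≤ 151 mm).
From 2R + T = 631: T = 631 − 292 = 339 mm.
Treads = 13 − 1 = 12; going = 12 × 339 = 4068 mm.

4068 mm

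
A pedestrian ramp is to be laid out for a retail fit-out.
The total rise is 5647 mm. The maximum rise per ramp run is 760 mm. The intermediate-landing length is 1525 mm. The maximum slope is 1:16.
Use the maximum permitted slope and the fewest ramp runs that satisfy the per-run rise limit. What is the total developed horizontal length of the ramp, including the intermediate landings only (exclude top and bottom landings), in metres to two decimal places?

At most 760 each: 5647/760 = 7.43, giving 8 ramp runs. That means 7 intermediate landings.
Horizontal run for 5647 mm of rise at 1:16 is 5647 × 16 = 90352 mm.
Intermediate landings: 7 × 1525 = 10675 mm.
Developed length = 90352 + 10675 = 101027 mm.
= 101.03 m.

101.03 m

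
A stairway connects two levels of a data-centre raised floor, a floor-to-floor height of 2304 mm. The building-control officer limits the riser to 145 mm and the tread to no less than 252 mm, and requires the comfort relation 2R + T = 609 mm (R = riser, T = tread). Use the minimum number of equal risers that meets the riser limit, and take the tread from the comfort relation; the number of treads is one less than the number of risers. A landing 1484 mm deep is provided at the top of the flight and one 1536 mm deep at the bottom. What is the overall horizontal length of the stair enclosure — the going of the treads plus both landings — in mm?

7835 mm

At most 145 each: 2304/145 = 15.89, giving 16 risers.
Riser R = 2304 / 16 = 144 mm, within the 145 mm limit.
Tread T = 609 − 2 × 144 = 321 mm (≥ 252 mm).
Going = (16 − 1) × 321 = 4815 mm.
Add landings: 4815 + 1484 + 1536 = 7835 mm.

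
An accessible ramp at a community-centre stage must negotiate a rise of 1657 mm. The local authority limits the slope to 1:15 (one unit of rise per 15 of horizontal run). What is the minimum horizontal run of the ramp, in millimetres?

24855 mm

At 1:15 the run is 15 × 1657 = 24855 mm.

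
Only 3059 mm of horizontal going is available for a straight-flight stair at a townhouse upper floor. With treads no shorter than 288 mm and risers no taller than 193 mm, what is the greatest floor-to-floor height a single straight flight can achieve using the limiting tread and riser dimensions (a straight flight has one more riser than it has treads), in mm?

3059 / 288 = 10.62, so 10 treads fit.
Risers = treads + 1 = 11.
Maximum height = 11 × 193 = 2123 mm.

2123 mm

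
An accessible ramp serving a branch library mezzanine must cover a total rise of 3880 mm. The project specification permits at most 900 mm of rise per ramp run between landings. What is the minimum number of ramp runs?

3880 / 900 = 4.31, so 5 ramp runs are needed.

5 runs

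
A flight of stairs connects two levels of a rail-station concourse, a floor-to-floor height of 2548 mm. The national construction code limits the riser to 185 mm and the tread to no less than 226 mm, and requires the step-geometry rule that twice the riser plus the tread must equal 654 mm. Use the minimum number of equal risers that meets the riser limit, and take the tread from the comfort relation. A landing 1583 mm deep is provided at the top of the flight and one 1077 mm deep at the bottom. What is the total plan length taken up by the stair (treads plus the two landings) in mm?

6430 mm

⌈2548/185⌉ = 14 risers.
R = 2548 ÷ 14 = 182 mm.
T = 654 − 2·182 = 290 mm, which satisfies the 226 mm minimum.
Treads = 14 − 1 = 13; going = 13 × 290 = 3770 mm.
Add landings: 3770 + 1583 + 1077 = 6430 mm.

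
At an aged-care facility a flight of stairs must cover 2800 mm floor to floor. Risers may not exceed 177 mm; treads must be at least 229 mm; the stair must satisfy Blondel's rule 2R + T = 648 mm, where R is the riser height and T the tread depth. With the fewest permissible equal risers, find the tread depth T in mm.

2800 / 177 = 15.82, so 16 risers are needed.
Each riser is 2800/16 = 175 mm (≤ 177 mm).
T = 648 − 2·175 = 298 mm, which satisfies the 229 mm minimum.

298 mm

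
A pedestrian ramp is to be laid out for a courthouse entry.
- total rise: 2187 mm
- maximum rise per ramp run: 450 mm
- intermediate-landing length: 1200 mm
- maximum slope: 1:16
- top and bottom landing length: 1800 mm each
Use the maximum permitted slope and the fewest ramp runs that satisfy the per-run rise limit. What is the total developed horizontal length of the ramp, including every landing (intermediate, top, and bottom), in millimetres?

2187 / 450 = 4.86, so 5 ramp runs are needed. That means 4 intermediate landings.
Ramp run (horizontal) at 1:16: 2187 × 16 = 34992 mm.
Intermediate landings: 4 × 1200 = 4800 mm.
Top and bottom landings: 2 × 1800 = 3600 mm.
Total = 34992 + 4800 + 3600 = 43392 mm.

43392 mm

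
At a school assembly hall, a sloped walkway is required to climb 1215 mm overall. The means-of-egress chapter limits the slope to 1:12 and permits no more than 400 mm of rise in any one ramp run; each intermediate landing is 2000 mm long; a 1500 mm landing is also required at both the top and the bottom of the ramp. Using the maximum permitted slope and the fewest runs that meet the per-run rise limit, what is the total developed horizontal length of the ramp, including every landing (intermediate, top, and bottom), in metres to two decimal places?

1215 / 400 = 3.04, so 4 ramp runs are needed. That means 3 intermediate landings.
Horizontal run for 1215 mm of rise at 1:12 is 1215 × 12 = 14580 mm.
3 intermediate landings contribute 3 × 2000 = 6000 mm.
Top and bottom landings: 2 × 1500 = 3000 mm.
Total = 14580 + 6000 + 3000 = 23580 mm.
= 23.58 m.

23.58 m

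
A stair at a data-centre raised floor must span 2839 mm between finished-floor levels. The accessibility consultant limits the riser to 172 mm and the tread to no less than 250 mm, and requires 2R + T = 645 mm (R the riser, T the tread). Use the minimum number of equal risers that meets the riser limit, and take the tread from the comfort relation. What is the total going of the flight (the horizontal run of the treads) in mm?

At most 172 each: 2839/172 = 16.51, giving 17 risers.
Each riser is 2839/17 = 167 mm (≤ 172 mm).
From 2R + T = 645: T = 645 − 334 = 311 mm.
17 risers give 16 treads; going = 16 × 311 = 4976 mm.

4976 mm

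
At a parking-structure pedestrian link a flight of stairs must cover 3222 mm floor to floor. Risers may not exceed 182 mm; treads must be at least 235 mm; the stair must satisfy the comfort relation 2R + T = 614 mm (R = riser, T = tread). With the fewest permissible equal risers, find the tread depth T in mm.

⌈3222/182⌉ = 18 risers.
Each riser is 3222/18 = 179 mm (≤ 182 mm).
From 2R + T = 614: T = 614 − 358 = 256 mm.

256 mm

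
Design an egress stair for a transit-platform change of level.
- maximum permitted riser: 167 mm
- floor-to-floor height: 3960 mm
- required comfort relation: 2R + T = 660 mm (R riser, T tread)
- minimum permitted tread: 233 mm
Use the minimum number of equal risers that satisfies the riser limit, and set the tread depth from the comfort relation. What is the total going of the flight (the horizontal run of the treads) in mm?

⌈3960/167⌉ = 24 risers.
Each riser is 3960/24 = 165 mm (≤ 167 mm).
Tread T = 660 − 2 × 165 = 330 mm (≥ 233 mm).
Going = (24 − 1) × 330 = 7590 mm.

7590 mm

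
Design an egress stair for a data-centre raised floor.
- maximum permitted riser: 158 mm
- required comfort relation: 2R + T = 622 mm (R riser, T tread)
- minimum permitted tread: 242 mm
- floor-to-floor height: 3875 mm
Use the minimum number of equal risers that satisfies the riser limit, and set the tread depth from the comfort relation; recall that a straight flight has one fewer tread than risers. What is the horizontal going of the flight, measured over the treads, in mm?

⌈3875/158⌉ = 25 risers.
Each riser is 3875/25 = 155 mm (≤ 158 mm).
T = 622 − 2·155 = 312 mm, which satisfies the 242 mm minimum.
Going = (25 − 1) × 312 = 7488 mm.

7488 mm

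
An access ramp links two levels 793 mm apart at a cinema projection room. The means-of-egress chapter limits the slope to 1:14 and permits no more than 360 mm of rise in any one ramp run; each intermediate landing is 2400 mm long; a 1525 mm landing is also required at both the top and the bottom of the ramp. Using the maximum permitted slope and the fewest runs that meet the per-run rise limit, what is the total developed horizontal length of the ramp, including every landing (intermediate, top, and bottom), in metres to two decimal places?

18.95 m

793 / 360 = 2.20, so 3 ramp runs are needed. That means 2 intermediate landings.
Horizontal run for 793 mm of rise at 1:14 is 793 × 14 = 11102 mm.
2 intermediate landings contribute 2 × 2400 = 4800 mm.
Top and bottom landings: 2 × 1525 = 3050 mm.
Total = 11102 + 4800 + 3050 = 18952 mm.
= 18.95 m.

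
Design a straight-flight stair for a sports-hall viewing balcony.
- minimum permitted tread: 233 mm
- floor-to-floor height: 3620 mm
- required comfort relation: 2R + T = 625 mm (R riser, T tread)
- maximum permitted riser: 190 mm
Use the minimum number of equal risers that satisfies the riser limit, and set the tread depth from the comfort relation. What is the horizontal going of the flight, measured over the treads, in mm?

4997 mm

3620 / 190 = 19.05, so 20 risers are needed.
Riser R = 3620 / 20 = 181 mm, within the 190 mm limit.
T = 625 − 2·181 = 263 mm, which satisfies the 233 mm minimum.
Going = (20 − 1) × 263 = 4997 mm.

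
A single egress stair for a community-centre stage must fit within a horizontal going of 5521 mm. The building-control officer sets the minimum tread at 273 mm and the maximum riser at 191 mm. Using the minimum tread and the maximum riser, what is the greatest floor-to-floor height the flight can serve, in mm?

4011 mm

5521 / 273 = 20.22, so 20 treads fit.
Risers = treads + 1 = 21.
Maximum height = 21 × 191 = 4011 mm.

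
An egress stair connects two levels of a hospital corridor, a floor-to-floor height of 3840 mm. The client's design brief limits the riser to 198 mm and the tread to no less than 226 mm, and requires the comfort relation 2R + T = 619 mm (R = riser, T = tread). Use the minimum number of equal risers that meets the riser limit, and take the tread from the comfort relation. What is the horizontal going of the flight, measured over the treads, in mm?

⌈3840/198⌉ = 20 risers.
Each riser is 3840/20 = 192 mm (≤ 198 mm).
Tread T = 619 − 2 × 192 = 235 mm (≥ 226 mm).
Treads = 20 − 1 = 19; going = 19 × 235 = 4465 mm.

4465 mm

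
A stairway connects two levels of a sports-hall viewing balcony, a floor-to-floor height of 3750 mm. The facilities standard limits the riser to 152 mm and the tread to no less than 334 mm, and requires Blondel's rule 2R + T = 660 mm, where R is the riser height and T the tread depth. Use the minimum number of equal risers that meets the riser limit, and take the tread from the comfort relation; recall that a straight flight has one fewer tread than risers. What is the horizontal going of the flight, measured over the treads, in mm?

3750 / 152 = 24.671 → round up to 25 risers.
R = 3750 ÷ 25 = 150 mm.
T = 660 − 2·150 = 360 mm, which satisfies the 334 mm minimum.
25 risers give 24 treads; going = 24 × 360 = 8640 mm.

8640 mm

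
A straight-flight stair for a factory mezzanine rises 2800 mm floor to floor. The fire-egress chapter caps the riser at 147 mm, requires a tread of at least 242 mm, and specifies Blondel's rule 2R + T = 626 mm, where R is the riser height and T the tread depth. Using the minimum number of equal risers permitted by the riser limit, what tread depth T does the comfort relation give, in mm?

⌈2800/147⌉ = 20 risers.
R = 2800 ÷ 20 = 140 mm.
From 2R + T = 626: T = 626 − 280 = 346 mm.

346 mm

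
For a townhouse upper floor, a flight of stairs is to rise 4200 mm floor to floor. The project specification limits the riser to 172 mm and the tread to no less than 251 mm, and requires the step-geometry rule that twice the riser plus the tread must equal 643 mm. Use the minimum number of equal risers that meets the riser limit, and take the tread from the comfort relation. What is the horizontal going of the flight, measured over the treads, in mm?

At most 172 each: 4200/172 = 24.42, giving 25 risers.
Each riser is 4200/25 = 168 mm (≤ 172 mm).
From 2R + T = 643: T = 643 − 336 = 307 mm.
Treads = 25 − 1 = 24; going = 24 × 307 = 7368 mm.

7368 mm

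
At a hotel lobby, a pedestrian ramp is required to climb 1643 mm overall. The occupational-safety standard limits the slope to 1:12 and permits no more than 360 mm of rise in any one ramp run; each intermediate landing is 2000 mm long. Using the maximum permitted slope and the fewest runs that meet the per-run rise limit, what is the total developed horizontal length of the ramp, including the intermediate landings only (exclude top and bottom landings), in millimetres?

⌈1643/360⌉ = 5 ramp runs. That means 4 intermediate landings.
Horizontal run for 1643 mm of rise at 1:12 is 1643 × 12 = 19716 mm.
Intermediate landings: 4 × 2000 = 8000 mm.
Total developed length = 19716 + 8000 = 27716 mm.

27716 mm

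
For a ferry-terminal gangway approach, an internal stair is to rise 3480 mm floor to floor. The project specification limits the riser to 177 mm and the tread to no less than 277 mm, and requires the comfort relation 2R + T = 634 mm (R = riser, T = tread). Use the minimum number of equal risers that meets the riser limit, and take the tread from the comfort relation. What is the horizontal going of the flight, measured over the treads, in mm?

⌈3480/177⌉ = 20 risers.
Riser R = 3480 / 20 = 174 mm, within the 177 mm limit.
Tread T = 634 − 2 × 174 = 286 mm (≥ 277 mm).
Treads = 20 − 1 = 19; going = 19 × 286 = 5434 mm.

5434 mm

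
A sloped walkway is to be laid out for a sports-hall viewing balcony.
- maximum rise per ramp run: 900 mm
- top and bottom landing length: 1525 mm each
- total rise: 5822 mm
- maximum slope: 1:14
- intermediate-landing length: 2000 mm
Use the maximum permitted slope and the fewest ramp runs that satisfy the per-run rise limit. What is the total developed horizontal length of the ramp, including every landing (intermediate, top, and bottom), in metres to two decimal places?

96.56 m

5822 / 900 = 6.47, so 7 ramp runs are needed. That means 6 intermediate landings.
Ramp run (horizontal) at 1:14: 5822 × 14 = 81508 mm.
Intermediate landings: 6 × 2000 = 12000 mm.
Top and bottom landings: 2 × 1525 = 3050 mm.
Total = 81508 + 12000 + 3050 = 96558 mm.
= 96.56 m.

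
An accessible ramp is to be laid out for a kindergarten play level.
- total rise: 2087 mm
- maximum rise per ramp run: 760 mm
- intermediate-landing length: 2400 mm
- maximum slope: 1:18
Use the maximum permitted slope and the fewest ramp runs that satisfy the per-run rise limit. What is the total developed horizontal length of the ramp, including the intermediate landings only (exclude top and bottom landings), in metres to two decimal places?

42.37 m

2087 / 760 = 2.75, so 3 ramp runs are needed. That means 2 intermediate landings.
Ramp run (horizontal) at 1:18: 2087 × 18 = 37566 mm.
2 intermediate landings contribute 2 × 2400 = 4800 mm.
Total developed length = 37566 + 4800 = 42366 mm.
= 42.37 m.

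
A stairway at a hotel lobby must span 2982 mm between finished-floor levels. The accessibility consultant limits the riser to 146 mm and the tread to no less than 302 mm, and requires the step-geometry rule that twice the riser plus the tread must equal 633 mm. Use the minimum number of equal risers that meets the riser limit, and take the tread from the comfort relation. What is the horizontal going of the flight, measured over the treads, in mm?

At most 146 each: 2982/146 = 20.42, giving 21 risers.
Each riser is 2982/21 = 142 mm (≤ 146 mm).
From 2R + T = 633: T = 633 − 284 = 349 mm.
21 risers give 20 treads; going = 20 × 349 = 6980 mm.

6980 mm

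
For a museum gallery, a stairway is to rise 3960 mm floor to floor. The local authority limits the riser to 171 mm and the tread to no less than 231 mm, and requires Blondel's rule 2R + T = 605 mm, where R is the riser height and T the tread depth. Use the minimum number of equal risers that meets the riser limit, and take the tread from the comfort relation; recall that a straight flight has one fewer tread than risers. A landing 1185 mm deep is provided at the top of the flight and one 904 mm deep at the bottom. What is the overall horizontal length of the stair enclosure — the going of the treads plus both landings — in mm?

8414 mm

3960 / 171 = 23.158 → round up to 24 risers.
Riser R = 3960 / 24 = 165 mm, within the 171 mm limit.
From 2R + T = 605: T = 605 − 330 = 275 mm.
Going = (24 − 1) × 275 = 6325 mm.
Enclosure = 6325 + 1185 + 904 = 8414 mm.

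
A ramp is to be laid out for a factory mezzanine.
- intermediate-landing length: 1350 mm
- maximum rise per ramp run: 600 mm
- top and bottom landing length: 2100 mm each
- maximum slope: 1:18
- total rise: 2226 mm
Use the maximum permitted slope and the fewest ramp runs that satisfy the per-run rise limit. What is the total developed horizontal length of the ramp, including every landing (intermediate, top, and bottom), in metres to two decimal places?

⌈2226/600⌉ = 4 ramp runs. That means 3 intermediate landings.
Ramp run (horizontal) at 1:18: 2226 × 18 = 40068 mm.
Intermediate landings: 3 × 1350 = 4050 mm.
Top and bottom landings: 2 × 2100 = 4200 mm.
Total = 40068 + 4050 + 4200 = 48318 mm.
= 48.32 m.

48.32 m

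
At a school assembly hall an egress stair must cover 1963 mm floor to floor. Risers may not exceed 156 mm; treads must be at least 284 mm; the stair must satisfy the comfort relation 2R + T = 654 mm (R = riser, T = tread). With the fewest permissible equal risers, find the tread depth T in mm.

1963 / 156 = 12.583 → round up to 13 risers.
R = 1963 ÷ 13 = 151 mm.
T = 654 − 2·151 = 352 mm, which satisfies the 284 mm minimum.

352 mm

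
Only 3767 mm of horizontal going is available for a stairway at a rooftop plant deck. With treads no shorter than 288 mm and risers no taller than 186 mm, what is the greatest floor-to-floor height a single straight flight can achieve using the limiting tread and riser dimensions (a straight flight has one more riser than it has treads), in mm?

2604 mm

Treads that fit: ⌊3767 / 288⌋ = 13.
Risers = treads + 1 = 14.
Maximum height = 14 × 186 = 2604 mm.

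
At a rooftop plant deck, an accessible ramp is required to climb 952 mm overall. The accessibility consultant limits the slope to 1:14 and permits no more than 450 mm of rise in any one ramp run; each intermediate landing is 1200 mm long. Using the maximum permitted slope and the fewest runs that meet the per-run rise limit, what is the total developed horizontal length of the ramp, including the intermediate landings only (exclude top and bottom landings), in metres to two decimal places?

15.73 m

952 / 450 = 2.116 → round up to 3 ramp runs. That means 2 intermediate landings.
Ramp run (horizontal) at 1:14: 952 × 14 = 13328 mm.
2 intermediate landings contribute 2 × 1200 = 2400 mm.
Total developed length = 13328 + 2400 = 15728 mm.
= 15.73 m.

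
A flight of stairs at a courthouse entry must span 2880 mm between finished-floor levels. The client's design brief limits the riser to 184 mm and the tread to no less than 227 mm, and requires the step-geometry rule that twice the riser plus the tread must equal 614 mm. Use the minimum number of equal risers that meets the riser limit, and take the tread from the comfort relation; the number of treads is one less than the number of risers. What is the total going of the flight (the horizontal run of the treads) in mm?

3810 mm

At most 184 each: 2880/184 = 15.65, giving 16 risers.
R = 2880 ÷ 16 = 180 mm.
T = 614 − 2·180 = 254 mm, which satisfies the 227 mm minimum.
Treads = 16 − 1 = 15; going = 15 × 254 = 3810 mm.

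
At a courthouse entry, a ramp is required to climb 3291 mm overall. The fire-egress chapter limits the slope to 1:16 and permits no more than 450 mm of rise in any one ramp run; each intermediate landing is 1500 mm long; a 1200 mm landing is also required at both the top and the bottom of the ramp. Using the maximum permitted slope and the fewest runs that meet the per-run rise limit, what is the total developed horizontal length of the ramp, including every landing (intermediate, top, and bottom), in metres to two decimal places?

65.56 m

3291 / 450 = 7.31, so 8 ramp runs are needed. That means 7 intermediate landings.
Horizontal run for 3291 mm of rise at 1:16 is 3291 × 16 = 52656 mm.
7 intermediate landings contribute 7 × 1500 = 10500 mm.
Top and bottom landings: 2 × 1200 = 2400 mm.
Total = 52656 + 10500 + 2400 = 65556 mm.
= 65.56 m.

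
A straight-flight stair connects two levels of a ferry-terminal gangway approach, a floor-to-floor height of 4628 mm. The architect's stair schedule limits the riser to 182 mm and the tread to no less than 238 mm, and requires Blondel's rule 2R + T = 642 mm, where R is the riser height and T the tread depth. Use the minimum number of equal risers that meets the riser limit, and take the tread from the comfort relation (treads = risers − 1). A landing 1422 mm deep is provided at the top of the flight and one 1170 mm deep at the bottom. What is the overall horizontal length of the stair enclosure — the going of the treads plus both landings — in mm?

9742 mm

4628 / 182 = 25.43, so 26 risers are needed.
R = 4628 ÷ 26 = 178 mm.
Tread T = 642 − 2 × 178 = 286 mm (≥ 238 mm).
Going = (26 − 1) × 286 = 7150 mm.
Enclosure = 7150 + 1422 + 1170 = 9742 mm.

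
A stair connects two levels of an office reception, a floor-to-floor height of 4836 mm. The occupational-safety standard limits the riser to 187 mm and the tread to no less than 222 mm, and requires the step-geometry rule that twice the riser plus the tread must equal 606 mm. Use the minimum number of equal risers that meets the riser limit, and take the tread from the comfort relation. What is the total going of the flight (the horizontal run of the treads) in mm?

5850 mm

⌈4836/187⌉ = 26 risers.
Each riser is 4836/26 = 186 mm (≤ 187 mm).
From 2R + T = 606: T = 606 − 372 = 234 mm.
26 risers give 25 treads; going = 25 × 234 = 5850 mm.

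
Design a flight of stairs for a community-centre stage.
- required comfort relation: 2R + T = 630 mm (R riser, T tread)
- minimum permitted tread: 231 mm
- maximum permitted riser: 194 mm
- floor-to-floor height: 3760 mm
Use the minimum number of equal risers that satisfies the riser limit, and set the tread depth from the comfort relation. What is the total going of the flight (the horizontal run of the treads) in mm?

4826 mm

3760 / 194 = 19.38, so 20 risers are needed.
Riser R = 3760 / 20 = 188 mm, within the 194 mm limit.
T = 630 − 2·188 = 254 mm, which satisfies the 231 mm minimum.
Treads = 20 − 1 = 19; going = 19 × 254 = 4826 mm.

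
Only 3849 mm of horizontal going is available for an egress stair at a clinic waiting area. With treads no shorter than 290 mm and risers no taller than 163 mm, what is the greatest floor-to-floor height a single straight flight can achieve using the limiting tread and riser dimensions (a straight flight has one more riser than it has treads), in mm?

2282 mm

3849 / 290 = 13.27, so 13 treads fit.
Risers = treads + 1 = 14.
Maximum height = 14 × 163 = 2282 mm.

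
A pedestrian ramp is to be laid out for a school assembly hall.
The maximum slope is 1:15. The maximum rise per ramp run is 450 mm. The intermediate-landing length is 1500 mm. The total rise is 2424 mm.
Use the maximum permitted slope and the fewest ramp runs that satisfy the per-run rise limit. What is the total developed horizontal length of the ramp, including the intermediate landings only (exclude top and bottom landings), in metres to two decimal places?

43.86 m

⌈2424/450⌉ = 6 ramp runs. That means 5 intermediate landings.
Horizontal run for 2424 mm of rise at 1:15 is 2424 × 15 = 36360 mm.
5 intermediate landings contribute 5 × 1500 = 7500 mm.
Developed length = 36360 + 7500 = 43860 mm.
= 43.86 m.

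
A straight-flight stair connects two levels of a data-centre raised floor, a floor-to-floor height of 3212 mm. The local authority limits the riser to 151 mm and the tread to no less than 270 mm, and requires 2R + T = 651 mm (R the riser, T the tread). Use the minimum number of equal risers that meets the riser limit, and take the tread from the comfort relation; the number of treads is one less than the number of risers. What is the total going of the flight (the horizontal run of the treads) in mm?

3212 / 151 = 21.27, so 22 risers are needed.
Each riser is 3212/22 = 146 mm (≤ 151 mm).
Tread T = 651 − 2 × 146 = 359 mm (≥ 270 mm).
22 risers give 21 treads; going = 21 × 359 = 7539 mm.

7539 mm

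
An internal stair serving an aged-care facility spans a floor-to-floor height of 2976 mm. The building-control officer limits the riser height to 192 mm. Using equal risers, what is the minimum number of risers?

2976 / 192 = 15.500 → round up to 16 risers.

16 risers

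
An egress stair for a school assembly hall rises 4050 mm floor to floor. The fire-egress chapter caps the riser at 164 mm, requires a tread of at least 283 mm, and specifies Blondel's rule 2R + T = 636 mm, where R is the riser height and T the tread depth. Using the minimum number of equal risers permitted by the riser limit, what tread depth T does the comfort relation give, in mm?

At most 164 each: 4050/164 = 24.70, giving 25 risers.
Each riser is 4050/25 = 162 mm (≤ 164 mm).
Tread T = 636 − 2 × 162 = 312 mm (≥ 283 mm).

312 mm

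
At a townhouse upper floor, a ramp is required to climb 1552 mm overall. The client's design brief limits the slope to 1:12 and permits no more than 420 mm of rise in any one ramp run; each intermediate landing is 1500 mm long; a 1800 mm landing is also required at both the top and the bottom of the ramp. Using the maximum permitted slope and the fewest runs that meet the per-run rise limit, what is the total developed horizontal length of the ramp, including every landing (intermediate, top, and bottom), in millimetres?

1552 / 420 = 3.695 → round up to 4 ramp runs. That means 3 intermediate landings.
Ramp run (horizontal) at 1:12: 1552 × 12 = 18624 mm.
Intermediate landings: 3 × 1500 = 4500 mm.
Top and bottom landings: 2 × 1800 = 3600 mm.
Total = 18624 + 4500 + 3600 = 26724 mm.

26724 mm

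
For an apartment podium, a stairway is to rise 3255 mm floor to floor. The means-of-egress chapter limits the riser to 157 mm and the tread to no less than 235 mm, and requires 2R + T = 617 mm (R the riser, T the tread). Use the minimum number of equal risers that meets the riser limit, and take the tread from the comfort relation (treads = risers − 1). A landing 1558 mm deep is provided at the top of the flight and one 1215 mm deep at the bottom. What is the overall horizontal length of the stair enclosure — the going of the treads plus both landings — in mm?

8913 mm

⌈3255/157⌉ = 21 risers.
Riser R = 3255 / 21 = 155 mm, within the 157 mm limit.
Tread T = 617 − 2 × 155 = 307 mm (≥ 235 mm).
Treads = 21 − 1 = 20; going = 20 × 307 = 6140 mm.
Add landings: 6140 + 1558 + 1215 = 8913 mm.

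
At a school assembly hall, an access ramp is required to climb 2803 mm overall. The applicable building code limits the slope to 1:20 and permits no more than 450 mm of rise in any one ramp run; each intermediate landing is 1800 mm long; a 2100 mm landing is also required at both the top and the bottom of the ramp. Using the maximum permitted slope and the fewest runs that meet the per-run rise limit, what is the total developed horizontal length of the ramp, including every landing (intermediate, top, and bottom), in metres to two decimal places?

71.06 m

⌈2803/450⌉ = 7 ramp runs. That means 6 intermediate landings.
Horizontal run for 2803 mm of rise at 1:20 is 2803 × 20 = 56060 mm.
Intermediate landings: 6 × 1800 = 10800 mm.
Top and bottom landings: 2 × 2100 = 4200 mm.
Total = 56060 + 10800 + 4200 = 71060 mm.
= 71.06 m.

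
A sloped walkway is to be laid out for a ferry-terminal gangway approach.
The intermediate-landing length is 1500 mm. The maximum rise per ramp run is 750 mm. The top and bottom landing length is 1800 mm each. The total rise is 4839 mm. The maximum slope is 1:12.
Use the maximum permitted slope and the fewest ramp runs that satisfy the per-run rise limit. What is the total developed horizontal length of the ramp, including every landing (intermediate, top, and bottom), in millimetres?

70668 mm

4839 / 750 = 6.45, so 7 ramp runs are needed. That means 6 intermediate landings.
Ramp run (horizontal) at 1:12: 4839 × 12 = 58068 mm.
6 intermediate landings contribute 6 × 1500 = 9000 mm.
Top and bottom landings: 2 × 1800 = 3600 mm.
Total = 58068 + 9000 + 3600 = 70668 mm.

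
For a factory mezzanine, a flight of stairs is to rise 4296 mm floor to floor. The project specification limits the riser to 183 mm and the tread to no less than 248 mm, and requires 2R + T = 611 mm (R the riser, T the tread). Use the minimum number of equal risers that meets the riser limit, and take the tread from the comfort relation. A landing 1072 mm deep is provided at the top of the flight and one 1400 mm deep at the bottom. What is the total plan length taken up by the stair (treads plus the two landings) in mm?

4296 / 183 = 23.475 → round up to 24 risers.
R = 4296 ÷ 24 = 179 mm.
Tread T = 611 − 2 × 179 = 253 mm (≥ 248 mm).
Going = (24 − 1) × 253 = 5819 mm.
Enclosure = 5819 + 1072 + 1400 = 8291 mm.

8291 mm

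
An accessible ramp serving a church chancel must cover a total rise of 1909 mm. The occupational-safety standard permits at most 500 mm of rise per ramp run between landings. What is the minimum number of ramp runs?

4 runs

⌈1909/500⌉ = 4 ramp runs.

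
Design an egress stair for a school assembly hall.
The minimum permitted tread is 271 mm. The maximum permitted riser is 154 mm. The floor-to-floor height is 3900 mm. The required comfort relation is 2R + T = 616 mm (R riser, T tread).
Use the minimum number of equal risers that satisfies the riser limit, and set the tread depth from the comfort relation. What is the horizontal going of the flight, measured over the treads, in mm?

3900 / 154 = 25.325 → round up to 26 risers.
Each riser is 3900/26 = 150 mm (≤ 154 mm).
Tread T = 616 − 2 × 150 = 316 mm (≥ 271 mm).
Treads = 26 − 1 = 25; going = 25 × 316 = 7900 mm.

7900 mm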